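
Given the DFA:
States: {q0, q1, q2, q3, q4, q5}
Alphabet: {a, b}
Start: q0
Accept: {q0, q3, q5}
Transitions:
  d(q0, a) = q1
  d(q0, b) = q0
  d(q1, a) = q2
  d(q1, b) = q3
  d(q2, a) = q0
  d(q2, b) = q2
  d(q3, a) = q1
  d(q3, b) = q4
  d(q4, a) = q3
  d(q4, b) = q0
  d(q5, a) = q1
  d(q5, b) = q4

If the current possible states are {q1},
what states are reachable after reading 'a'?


Apply transition on 'a' from each current state:
  d(q1, a) = q2

{q2}


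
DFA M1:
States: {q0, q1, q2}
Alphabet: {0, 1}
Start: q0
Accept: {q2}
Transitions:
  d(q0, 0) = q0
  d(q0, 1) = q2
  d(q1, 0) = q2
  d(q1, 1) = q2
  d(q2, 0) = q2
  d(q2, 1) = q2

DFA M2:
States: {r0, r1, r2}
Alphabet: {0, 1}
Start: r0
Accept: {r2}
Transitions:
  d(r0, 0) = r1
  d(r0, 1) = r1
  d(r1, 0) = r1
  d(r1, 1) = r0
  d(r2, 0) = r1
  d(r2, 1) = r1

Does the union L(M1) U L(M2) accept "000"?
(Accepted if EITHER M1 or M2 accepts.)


M1: final=q0 accepted=False
M2: final=r1 accepted=False

No, union rejects (neither accepts)


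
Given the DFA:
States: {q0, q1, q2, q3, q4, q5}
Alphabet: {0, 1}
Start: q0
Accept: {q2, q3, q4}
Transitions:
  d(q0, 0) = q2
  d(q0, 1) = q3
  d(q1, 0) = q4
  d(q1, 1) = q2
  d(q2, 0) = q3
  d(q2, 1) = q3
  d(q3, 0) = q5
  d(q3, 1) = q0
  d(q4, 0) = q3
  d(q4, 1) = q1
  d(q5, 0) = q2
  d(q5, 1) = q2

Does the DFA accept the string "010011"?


Trace: q0 -> q2 -> q3 -> q5 -> q2 -> q3 -> q0
Final state: q0
Accept states: {q2, q3, q4}

No, rejected (final state q0 is not an accept state)


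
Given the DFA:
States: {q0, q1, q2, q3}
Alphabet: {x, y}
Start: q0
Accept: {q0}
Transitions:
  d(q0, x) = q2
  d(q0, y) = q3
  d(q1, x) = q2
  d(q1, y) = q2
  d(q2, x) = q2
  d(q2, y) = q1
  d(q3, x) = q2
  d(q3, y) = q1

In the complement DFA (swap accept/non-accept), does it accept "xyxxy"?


Trace: q0 -> q2 -> q1 -> q2 -> q2 -> q1
Final: q1
Original accept: {q0}
Complement: q1 is not in original accept

Yes, complement accepts (original rejects)


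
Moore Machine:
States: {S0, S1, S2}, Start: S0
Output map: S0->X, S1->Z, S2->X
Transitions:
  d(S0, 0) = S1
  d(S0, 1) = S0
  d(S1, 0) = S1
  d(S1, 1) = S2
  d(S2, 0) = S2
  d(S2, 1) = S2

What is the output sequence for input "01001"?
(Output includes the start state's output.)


Start: S0 (output X)
  --0--> S1 (output Z)
  --1--> S2 (output X)
  --0--> S2 (output X)
  --0--> S2 (output X)
  --1--> S2 (output X)

"XZXXXX"


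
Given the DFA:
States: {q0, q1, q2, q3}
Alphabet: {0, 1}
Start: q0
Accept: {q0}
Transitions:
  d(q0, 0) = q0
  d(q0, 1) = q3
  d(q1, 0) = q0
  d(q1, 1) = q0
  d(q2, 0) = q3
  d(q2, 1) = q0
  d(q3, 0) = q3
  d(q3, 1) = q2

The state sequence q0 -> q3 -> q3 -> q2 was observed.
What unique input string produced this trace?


Trace back each transition to find the symbol:
  q0 --[1]--> q3
  q3 --[0]--> q3
  q3 --[1]--> q2

"101"


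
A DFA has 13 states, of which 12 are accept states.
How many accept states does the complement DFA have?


Complement swaps accept and non-accept states.
13 - 12 = 1

1


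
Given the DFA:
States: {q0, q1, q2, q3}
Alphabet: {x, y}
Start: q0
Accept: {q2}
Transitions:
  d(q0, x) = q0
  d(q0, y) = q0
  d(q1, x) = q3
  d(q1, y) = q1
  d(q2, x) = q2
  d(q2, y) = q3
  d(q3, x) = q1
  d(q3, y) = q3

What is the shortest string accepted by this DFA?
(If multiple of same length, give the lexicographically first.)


BFS by string length (lex-first path to each state shown):
  len 0: q0<-""
  len 1: q0<-"x"
  len 2: q0<-"xx"
  len 3: q0<-"xxx"
  len 4: q0<-"xxxx"
  len 5: q0<-"xxxxx"
  len 6: q0<-"xxxxxx"
  len 7: q0<-"xxxxxxx"
  len 8: q0<-"xxxxxxxx"

No string accepted (empty language)


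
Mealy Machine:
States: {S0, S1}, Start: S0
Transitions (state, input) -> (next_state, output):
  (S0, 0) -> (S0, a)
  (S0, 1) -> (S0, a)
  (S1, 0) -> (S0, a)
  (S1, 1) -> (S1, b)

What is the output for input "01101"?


Step-by-step:
  (S0, 0) -> (S0, a)
  (S0, 1) -> (S0, a)
  (S0, 1) -> (S0, a)
  (S0, 0) -> (S0, a)
  (S0, 1) -> (S0, a)

"aaaaa"


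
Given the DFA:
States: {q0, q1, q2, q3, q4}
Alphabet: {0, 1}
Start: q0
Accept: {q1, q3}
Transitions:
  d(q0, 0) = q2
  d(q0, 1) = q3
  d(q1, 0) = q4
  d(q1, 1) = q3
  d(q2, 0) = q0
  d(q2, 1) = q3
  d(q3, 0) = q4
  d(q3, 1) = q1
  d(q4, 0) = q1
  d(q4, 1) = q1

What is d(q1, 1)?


Looking up transition d(q1, 1)

q3


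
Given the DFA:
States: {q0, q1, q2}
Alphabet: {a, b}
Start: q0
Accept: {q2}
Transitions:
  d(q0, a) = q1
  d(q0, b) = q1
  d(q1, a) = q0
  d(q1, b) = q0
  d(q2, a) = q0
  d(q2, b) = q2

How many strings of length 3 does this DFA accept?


Enumerating all length-3 strings:
  "aaa" -> q1 [reject]
  "aab" -> q1 [reject]
  "aba" -> q1 [reject]
  "abb" -> q1 [reject]
  "baa" -> q1 [reject]
  "bab" -> q1 [reject]
  "bba" -> q1 [reject]
  "bbb" -> q1 [reject]

0 out of 8


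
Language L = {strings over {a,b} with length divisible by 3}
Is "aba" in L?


length = 3; 3 mod 3 = 0

Yes, "aba" is in L


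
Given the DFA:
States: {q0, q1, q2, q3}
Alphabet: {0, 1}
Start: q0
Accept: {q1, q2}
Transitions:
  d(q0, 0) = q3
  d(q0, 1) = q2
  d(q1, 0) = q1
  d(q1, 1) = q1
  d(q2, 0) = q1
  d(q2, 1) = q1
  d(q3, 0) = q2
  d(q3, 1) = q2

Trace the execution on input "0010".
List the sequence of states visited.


Input: 0010
d(q0, 0) = q3
d(q3, 0) = q2
d(q2, 1) = q1
d(q1, 0) = q1


q0 -> q3 -> q2 -> q1 -> q1


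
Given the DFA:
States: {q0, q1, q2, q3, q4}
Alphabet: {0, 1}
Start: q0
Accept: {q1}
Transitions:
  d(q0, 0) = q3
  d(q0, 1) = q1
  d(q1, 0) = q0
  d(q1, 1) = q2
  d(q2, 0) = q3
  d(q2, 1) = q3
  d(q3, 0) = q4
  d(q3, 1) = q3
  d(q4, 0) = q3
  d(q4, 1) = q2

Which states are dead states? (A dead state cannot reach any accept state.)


Forward reachability from each state:
  q0 -> reaches accept state q1 (live)
  q1 -> reaches accept state q1 (live)
  q2 -> reaches {q2, q3, q4}, no accept state (dead)
  q3 -> reaches {q2, q3, q4}, no accept state (dead)
  q4 -> reaches {q2, q3, q4}, no accept state (dead)

{q2, q3, q4}


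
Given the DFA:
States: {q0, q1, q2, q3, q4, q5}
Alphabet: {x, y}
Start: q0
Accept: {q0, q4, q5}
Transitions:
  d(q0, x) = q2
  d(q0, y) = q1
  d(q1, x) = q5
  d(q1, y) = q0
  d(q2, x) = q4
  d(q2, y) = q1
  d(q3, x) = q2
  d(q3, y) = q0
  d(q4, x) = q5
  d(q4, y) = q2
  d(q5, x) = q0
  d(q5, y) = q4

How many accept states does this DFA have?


Accept states listed: {q0, q4, q5}
Counting: q0(1) q4(2) q5(3)

3


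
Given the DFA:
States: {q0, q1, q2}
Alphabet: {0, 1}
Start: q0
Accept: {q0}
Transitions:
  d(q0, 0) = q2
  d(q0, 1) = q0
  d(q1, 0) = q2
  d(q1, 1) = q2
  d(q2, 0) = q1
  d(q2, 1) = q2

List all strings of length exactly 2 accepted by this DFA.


All strings of length 2: 4 total
Accepted: 1

"11"


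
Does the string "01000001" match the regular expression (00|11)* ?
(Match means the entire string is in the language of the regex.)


|string| = 8; first = '0'; last = '1'

No, "01000001" does not match (00|11)*


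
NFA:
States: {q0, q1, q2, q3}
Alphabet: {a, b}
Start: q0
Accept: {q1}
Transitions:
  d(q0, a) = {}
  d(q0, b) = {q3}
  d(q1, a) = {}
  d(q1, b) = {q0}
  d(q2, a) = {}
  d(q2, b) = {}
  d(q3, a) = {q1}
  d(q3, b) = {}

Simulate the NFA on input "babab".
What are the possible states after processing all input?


Start: {q0}
  --b--> {q3}
  --a--> {q1}
  --b--> {q0}
  --a--> {}
  --b--> {}

{} (empty set, no valid transitions)


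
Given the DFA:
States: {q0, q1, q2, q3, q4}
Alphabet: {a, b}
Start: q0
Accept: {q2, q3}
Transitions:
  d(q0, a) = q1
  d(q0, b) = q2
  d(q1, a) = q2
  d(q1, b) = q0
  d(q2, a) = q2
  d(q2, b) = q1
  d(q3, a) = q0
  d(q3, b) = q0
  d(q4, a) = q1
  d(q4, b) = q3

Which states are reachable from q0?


BFS from q0:
  layer 0: {q0}
  layer 1: {q1, q2}

{q0, q1, q2}


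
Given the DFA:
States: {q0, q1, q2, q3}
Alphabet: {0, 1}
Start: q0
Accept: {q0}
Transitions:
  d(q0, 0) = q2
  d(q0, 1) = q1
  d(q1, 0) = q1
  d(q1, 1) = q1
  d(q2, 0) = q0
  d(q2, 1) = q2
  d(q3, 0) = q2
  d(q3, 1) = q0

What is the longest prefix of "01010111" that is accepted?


Run the DFA, marking each prefix where the state is accepting:
  "" -> q0 [accept]
  "0" -> q2 [reject]
  "01" -> q2 [reject]
  "010" -> q0 [accept]
  "0101" -> q1 [reject]
  "01010" -> q1 [reject]
  "010101" -> q1 [reject]
  "0101011" -> q1 [reject]
  "01010111" -> q1 [reject]

"010"


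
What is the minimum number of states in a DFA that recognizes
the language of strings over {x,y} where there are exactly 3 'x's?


States: count = 0, 1, ..., 3 (that's 4 states), plus a dead state for count > 3.
Total: 4 + 1 = 5. Accept = count-3 state.

5


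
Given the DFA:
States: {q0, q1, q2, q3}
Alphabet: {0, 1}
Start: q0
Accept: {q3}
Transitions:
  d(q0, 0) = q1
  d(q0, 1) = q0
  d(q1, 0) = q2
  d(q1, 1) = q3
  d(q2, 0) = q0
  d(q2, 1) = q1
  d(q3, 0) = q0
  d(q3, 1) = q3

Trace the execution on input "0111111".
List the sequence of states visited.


Input: 0111111
d(q0, 0) = q1
d(q1, 1) = q3
d(q3, 1) = q3
d(q3, 1) = q3
d(q3, 1) = q3
d(q3, 1) = q3
d(q3, 1) = q3


q0 -> q1 -> q3 -> q3 -> q3 -> q3 -> q3 -> q3


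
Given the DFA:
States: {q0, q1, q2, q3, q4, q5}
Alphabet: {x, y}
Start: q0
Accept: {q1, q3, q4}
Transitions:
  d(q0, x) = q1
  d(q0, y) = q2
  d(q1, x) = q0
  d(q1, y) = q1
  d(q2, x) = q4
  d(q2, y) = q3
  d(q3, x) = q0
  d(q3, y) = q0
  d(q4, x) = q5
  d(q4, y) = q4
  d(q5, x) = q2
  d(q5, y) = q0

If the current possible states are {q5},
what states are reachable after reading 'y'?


Apply transition on 'y' from each current state:
  d(q5, y) = q0

{q0}


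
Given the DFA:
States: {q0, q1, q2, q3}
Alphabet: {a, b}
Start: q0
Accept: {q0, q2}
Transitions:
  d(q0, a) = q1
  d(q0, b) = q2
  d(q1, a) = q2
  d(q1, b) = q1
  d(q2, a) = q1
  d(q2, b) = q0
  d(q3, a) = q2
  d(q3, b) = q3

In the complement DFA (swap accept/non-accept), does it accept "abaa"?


Trace: q0 -> q1 -> q1 -> q2 -> q1
Final: q1
Original accept: {q0, q2}
Complement: q1 is not in original accept

Yes, complement accepts (original rejects)


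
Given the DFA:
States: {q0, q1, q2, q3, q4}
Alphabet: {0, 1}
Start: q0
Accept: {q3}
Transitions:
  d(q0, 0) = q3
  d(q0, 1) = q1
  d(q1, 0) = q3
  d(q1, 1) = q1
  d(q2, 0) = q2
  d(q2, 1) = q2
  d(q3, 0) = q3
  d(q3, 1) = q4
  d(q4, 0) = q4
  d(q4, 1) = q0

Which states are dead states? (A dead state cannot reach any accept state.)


Forward reachability from each state:
  q0 -> reaches accept state q3 (live)
  q1 -> reaches accept state q3 (live)
  q2 -> reaches {q2}, no accept state (dead)
  q3 -> reaches accept state q3 (live)
  q4 -> reaches accept state q3 (live)

{q2}


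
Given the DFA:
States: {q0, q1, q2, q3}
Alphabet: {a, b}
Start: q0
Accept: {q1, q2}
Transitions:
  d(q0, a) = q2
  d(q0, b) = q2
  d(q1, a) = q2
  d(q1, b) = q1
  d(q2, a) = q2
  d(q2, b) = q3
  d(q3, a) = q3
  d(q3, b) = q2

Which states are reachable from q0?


BFS from q0:
  layer 0: {q0}
  layer 1: {q2}
  layer 2: {q3}

{q0, q2, q3}


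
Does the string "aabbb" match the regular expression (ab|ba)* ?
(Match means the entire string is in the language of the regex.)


|string| = 5; first = 'a'; last = 'b'

No, "aabbb" does not match (ab|ba)*


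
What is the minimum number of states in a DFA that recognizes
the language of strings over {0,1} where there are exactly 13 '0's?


States: count = 0, 1, ..., 13 (that's 14 states), plus a dead state for count > 13.
Total: 14 + 1 = 15. Accept = count-13 state.

15


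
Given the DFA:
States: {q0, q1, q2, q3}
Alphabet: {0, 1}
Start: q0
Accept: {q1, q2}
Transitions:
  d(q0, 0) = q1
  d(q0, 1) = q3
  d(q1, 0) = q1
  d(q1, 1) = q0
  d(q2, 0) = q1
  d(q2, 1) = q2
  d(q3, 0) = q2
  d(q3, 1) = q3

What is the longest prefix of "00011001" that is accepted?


Run the DFA, marking each prefix where the state is accepting:
  "" -> q0 [reject]
  "0" -> q1 [accept]
  "00" -> q1 [accept]
  "000" -> q1 [accept]
  "0001" -> q0 [reject]
  "00011" -> q3 [reject]
  "000110" -> q2 [accept]
  "0001100" -> q1 [accept]
  "00011001" -> q0 [reject]

"0001100"


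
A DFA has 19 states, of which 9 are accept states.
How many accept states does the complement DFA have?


Complement swaps accept and non-accept states.
19 - 9 = 10

10


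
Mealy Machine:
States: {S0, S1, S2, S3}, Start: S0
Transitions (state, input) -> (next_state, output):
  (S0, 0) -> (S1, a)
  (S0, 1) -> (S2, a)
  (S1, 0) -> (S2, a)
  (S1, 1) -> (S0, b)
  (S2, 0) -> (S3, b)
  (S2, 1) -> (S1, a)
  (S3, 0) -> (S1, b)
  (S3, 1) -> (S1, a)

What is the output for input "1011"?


Step-by-step:
  (S0, 1) -> (S2, a)
  (S2, 0) -> (S3, b)
  (S3, 1) -> (S1, a)
  (S1, 1) -> (S0, b)

"abab"


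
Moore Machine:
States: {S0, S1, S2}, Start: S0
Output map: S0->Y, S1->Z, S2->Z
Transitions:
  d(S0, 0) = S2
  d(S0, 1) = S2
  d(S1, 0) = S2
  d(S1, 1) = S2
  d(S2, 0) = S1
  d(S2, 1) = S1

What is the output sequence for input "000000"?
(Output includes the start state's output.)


Start: S0 (output Y)
  --0--> S2 (output Z)
  --0--> S1 (output Z)
  --0--> S2 (output Z)
  --0--> S1 (output Z)
  --0--> S2 (output Z)
  --0--> S1 (output Z)

"YZZZZZZ"


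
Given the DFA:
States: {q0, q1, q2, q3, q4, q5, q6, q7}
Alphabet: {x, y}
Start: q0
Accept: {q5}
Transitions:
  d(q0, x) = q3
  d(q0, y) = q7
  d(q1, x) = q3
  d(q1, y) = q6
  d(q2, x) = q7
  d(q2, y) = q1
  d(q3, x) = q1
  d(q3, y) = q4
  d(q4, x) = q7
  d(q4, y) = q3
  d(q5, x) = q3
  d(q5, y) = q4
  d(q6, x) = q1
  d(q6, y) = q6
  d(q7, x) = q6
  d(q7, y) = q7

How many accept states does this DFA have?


Accept states listed: {q5}
Counting: q5(1)

1


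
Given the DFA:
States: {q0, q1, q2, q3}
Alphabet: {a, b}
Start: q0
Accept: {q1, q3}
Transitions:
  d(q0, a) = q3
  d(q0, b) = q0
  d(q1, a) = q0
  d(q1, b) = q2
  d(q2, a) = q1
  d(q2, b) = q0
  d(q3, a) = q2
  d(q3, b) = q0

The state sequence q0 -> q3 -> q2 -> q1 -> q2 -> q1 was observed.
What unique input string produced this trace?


Trace back each transition to find the symbol:
  q0 --[a]--> q3
  q3 --[a]--> q2
  q2 --[a]--> q1
  q1 --[b]--> q2
  q2 --[a]--> q1

"aaaba"


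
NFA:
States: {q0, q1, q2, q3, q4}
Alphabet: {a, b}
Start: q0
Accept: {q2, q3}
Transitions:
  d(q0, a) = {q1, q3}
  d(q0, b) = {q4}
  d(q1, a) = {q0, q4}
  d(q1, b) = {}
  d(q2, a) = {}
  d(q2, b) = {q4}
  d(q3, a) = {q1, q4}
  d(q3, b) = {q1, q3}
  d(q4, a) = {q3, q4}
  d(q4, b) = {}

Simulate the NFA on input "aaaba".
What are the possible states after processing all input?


Start: {q0}
  --a--> {q1, q3}
  --a--> {q0, q1, q4}
  --a--> {q0, q1, q3, q4}
  --b--> {q1, q3, q4}
  --a--> {q0, q1, q3, q4}

{q0, q1, q3, q4}


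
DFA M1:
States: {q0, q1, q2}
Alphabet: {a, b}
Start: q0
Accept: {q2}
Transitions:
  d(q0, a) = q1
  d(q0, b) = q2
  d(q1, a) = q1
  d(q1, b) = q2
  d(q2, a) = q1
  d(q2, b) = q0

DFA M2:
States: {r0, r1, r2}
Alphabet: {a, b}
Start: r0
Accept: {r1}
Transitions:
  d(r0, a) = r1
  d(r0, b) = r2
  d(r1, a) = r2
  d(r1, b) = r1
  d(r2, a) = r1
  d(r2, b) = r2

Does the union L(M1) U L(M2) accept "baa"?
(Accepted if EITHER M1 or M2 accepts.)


M1: final=q1 accepted=False
M2: final=r2 accepted=False

No, union rejects (neither accepts)


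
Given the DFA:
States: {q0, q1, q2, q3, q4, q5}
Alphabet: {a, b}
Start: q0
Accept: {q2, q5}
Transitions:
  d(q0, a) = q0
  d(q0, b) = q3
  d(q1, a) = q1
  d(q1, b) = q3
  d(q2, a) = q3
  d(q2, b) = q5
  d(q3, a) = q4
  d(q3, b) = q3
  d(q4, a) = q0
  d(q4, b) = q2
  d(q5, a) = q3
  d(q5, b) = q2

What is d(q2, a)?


Looking up transition d(q2, a)

q3


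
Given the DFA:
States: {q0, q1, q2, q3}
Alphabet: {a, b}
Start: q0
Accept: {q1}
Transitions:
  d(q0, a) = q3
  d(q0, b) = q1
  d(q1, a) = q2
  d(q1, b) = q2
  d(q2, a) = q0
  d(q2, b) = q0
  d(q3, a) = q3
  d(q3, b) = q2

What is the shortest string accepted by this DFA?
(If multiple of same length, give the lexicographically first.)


BFS by string length (lex-first path to each state shown):
  len 0: q0<-""
  len 1: q1<-"b", q3<-"a"
Found accept state at length 1.

"b"


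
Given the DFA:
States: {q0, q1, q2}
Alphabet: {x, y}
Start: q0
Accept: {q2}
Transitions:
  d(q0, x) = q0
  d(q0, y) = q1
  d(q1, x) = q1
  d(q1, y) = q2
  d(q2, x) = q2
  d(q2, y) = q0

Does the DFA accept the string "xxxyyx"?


Trace: q0 -> q0 -> q0 -> q0 -> q1 -> q2 -> q2
Final state: q2
Accept states: {q2}

Yes, accepted (final state q2 is an accept state)


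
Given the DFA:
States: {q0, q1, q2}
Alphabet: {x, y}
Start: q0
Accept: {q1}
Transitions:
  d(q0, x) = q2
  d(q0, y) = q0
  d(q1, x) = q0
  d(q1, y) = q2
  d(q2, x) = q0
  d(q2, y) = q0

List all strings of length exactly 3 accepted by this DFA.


All strings of length 3: 8 total
Accepted: 0

None


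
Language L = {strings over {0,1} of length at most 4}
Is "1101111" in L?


length = 7

No, "1101111" is not in L


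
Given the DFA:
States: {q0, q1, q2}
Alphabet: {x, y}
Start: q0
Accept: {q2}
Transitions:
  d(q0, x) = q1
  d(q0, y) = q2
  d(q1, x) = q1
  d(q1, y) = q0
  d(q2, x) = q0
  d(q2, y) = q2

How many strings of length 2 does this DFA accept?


Enumerating all length-2 strings:
  "xx" -> q1 [reject]
  "xy" -> q0 [reject]
  "yx" -> q0 [reject]
  "yy" -> q2 [accept]

1 out of 4


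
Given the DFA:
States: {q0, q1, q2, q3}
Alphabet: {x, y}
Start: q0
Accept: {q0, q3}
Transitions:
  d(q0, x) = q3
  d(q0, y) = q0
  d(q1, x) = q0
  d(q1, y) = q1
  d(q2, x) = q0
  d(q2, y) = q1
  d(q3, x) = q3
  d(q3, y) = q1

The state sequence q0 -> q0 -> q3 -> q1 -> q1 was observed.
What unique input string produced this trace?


Trace back each transition to find the symbol:
  q0 --[y]--> q0
  q0 --[x]--> q3
  q3 --[y]--> q1
  q1 --[y]--> q1

"yxyy"


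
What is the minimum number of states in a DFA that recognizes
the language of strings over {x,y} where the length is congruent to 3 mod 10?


States track (length) mod 10.
Need 10 states: one per remainder 0..9; accept = remainder 3.

10


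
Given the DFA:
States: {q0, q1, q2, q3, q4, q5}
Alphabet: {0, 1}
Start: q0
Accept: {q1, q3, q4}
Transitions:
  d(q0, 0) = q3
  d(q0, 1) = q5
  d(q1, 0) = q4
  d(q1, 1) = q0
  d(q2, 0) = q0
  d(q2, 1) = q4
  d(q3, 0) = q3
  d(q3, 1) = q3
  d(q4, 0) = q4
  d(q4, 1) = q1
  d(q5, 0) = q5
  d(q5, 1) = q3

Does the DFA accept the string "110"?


Trace: q0 -> q5 -> q3 -> q3
Final state: q3
Accept states: {q1, q3, q4}

Yes, accepted (final state q3 is an accept state)


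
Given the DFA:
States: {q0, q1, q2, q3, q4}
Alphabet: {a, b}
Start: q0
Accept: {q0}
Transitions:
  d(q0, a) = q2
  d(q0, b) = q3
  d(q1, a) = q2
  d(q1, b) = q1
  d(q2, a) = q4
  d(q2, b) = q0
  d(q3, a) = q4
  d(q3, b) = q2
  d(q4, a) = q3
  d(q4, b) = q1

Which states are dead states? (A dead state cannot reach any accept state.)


Forward reachability from each state:
  q0 -> reaches accept state q0 (live)
  q1 -> reaches accept state q0 (live)
  q2 -> reaches accept state q0 (live)
  q3 -> reaches accept state q0 (live)
  q4 -> reaches accept state q0 (live)

None (all states can reach an accept state)


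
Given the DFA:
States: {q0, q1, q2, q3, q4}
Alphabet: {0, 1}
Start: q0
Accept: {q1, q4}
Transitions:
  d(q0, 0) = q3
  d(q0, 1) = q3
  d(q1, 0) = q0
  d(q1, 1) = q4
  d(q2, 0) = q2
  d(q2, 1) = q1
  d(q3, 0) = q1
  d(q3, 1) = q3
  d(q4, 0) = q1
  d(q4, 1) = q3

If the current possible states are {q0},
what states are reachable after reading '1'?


Apply transition on '1' from each current state:
  d(q0, 1) = q3

{q3}


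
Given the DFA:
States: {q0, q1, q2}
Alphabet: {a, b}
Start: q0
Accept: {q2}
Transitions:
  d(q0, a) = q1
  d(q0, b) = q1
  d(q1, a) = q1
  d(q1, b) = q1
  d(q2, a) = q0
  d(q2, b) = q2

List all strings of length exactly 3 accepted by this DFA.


All strings of length 3: 8 total
Accepted: 0

None


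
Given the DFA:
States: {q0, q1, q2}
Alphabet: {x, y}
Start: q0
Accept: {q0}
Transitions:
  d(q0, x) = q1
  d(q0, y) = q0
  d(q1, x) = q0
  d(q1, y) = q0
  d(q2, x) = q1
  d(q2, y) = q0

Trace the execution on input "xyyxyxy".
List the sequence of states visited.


Input: xyyxyxy
d(q0, x) = q1
d(q1, y) = q0
d(q0, y) = q0
d(q0, x) = q1
d(q1, y) = q0
d(q0, x) = q1
d(q1, y) = q0


q0 -> q1 -> q0 -> q0 -> q1 -> q0 -> q1 -> q0


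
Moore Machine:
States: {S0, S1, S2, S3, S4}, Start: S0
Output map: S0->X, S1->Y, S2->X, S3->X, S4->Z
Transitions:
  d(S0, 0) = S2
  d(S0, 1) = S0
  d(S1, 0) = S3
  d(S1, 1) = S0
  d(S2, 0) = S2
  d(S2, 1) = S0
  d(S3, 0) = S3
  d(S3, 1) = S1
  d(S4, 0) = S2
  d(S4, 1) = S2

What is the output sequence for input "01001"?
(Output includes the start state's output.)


Start: S0 (output X)
  --0--> S2 (output X)
  --1--> S0 (output X)
  --0--> S2 (output X)
  --0--> S2 (output X)
  --1--> S0 (output X)

"XXXXXX"


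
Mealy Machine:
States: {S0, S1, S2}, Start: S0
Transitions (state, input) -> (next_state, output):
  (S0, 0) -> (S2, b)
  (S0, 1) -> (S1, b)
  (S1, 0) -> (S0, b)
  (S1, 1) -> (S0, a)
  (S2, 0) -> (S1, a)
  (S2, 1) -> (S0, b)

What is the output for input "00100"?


Step-by-step:
  (S0, 0) -> (S2, b)
  (S2, 0) -> (S1, a)
  (S1, 1) -> (S0, a)
  (S0, 0) -> (S2, b)
  (S2, 0) -> (S1, a)

"baaba"


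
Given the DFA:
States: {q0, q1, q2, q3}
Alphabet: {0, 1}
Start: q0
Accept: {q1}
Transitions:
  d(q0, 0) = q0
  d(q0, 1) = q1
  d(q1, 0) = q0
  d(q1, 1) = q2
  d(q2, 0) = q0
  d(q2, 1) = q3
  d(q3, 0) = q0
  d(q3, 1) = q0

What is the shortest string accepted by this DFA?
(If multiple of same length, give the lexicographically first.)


BFS by string length (lex-first path to each state shown):
  len 0: q0<-""
  len 1: q0<-"0", q1<-"1"
Found accept state at length 1.

"1"


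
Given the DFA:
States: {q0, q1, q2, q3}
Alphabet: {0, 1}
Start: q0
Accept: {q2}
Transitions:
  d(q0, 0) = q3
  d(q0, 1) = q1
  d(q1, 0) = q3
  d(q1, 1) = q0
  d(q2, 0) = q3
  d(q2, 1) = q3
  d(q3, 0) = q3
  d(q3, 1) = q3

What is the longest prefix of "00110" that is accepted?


Run the DFA, marking each prefix where the state is accepting:
  "" -> q0 [reject]
  "0" -> q3 [reject]
  "00" -> q3 [reject]
  "001" -> q3 [reject]
  "0011" -> q3 [reject]
  "00110" -> q3 [reject]

No prefix is accepted


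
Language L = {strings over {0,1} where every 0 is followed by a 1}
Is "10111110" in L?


'00' present: False; ends with '0': True

No, "10111110" is not in L


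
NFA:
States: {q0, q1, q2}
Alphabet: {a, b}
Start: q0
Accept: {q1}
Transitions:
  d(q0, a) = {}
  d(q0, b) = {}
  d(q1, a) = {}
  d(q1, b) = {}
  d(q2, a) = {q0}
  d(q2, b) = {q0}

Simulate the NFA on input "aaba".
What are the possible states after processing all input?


Start: {q0}
  --a--> {}
  --a--> {}
  --b--> {}
  --a--> {}

{} (empty set, no valid transitions)


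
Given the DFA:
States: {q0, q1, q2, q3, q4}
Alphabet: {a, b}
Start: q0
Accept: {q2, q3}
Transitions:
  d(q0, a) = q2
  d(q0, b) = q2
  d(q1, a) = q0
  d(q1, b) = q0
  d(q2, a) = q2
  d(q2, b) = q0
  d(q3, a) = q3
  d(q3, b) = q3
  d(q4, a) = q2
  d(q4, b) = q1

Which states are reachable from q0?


BFS from q0:
  layer 0: {q0}
  layer 1: {q2}

{q0, q2}


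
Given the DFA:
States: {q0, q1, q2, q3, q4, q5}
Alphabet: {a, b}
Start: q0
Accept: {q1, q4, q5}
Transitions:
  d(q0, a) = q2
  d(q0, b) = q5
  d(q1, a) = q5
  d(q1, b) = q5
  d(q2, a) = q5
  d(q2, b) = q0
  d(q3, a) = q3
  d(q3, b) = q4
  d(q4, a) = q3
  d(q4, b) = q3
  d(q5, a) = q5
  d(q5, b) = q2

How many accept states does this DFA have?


Accept states listed: {q1, q4, q5}
Counting: q1(1) q4(2) q5(3)

3


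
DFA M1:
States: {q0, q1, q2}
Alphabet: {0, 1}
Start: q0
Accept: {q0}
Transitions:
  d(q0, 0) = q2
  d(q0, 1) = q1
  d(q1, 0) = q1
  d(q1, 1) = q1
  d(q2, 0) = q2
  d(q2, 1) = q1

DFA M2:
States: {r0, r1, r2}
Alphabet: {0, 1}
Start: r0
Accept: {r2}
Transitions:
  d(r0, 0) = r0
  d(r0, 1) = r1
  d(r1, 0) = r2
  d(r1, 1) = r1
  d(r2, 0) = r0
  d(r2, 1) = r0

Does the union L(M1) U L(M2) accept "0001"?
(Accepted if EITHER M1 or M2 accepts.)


M1: final=q1 accepted=False
M2: final=r1 accepted=False

No, union rejects (neither accepts)


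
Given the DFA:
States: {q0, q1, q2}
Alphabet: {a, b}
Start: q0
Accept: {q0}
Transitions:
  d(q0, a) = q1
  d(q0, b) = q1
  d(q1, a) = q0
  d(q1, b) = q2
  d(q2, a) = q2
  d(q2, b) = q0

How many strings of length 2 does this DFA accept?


Enumerating all length-2 strings:
  "aa" -> q0 [accept]
  "ab" -> q2 [reject]
  "ba" -> q0 [accept]
  "bb" -> q2 [reject]

2 out of 4


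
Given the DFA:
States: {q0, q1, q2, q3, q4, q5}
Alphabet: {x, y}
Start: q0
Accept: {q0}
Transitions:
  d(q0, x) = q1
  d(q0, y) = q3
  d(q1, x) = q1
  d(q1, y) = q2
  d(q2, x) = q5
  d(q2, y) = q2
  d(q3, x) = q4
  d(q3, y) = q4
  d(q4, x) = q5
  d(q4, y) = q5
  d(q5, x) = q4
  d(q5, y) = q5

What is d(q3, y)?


Looking up transition d(q3, y)

q4


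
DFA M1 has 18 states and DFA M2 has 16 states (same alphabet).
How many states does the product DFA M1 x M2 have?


Product construction pairs every M1 state with every M2 state.
18 * 16 = 288

288


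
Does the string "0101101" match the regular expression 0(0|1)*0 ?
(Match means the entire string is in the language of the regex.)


|string| = 7; first = '0'; last = '1'

No, "0101101" does not match 0(0|1)*0


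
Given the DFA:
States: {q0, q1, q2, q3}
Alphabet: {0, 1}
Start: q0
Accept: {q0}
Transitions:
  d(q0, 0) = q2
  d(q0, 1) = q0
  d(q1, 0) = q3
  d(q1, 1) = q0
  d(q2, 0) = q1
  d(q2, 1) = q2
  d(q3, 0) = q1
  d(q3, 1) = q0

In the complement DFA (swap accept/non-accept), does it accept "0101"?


Trace: q0 -> q2 -> q2 -> q1 -> q0
Final: q0
Original accept: {q0}
Complement: q0 is in original accept

No, complement rejects (original accepts)


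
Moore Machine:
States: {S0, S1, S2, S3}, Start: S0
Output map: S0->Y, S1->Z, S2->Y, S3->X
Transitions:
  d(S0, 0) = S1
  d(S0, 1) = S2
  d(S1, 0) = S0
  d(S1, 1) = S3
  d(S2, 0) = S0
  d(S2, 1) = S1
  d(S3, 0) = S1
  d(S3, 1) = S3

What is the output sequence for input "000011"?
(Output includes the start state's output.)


Start: S0 (output Y)
  --0--> S1 (output Z)
  --0--> S0 (output Y)
  --0--> S1 (output Z)
  --0--> S0 (output Y)
  --1--> S2 (output Y)
  --1--> S1 (output Z)

"YZYZYYZ"


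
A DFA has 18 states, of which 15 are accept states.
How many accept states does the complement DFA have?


Complement swaps accept and non-accept states.
18 - 15 = 3

3


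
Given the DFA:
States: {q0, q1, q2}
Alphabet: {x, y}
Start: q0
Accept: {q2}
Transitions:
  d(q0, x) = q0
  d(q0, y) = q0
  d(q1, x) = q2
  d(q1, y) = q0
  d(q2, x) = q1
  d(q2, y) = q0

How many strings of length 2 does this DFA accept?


Enumerating all length-2 strings:
  "xx" -> q0 [reject]
  "xy" -> q0 [reject]
  "yx" -> q0 [reject]
  "yy" -> q0 [reject]

0 out of 4


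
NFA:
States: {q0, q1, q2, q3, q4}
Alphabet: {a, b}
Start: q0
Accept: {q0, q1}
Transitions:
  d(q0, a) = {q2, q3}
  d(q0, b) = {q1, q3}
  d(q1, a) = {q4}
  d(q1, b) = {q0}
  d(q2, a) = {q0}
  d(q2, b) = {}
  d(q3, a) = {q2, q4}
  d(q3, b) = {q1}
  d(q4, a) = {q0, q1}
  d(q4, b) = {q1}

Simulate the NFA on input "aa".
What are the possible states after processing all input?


Start: {q0}
  --a--> {q2, q3}
  --a--> {q0, q2, q4}

{q0, q2, q4}


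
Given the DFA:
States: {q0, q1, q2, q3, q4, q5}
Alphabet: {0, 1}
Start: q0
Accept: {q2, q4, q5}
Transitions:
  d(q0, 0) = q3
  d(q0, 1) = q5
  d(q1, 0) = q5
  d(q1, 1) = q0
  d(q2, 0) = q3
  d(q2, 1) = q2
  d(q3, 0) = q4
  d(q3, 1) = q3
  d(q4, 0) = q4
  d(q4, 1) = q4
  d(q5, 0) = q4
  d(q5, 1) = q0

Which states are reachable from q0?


BFS from q0:
  layer 0: {q0}
  layer 1: {q3, q5}
  layer 2: {q4}

{q0, q3, q4, q5}


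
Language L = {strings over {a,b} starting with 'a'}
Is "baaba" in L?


first symbol = 'b'

No, "baaba" is not in L


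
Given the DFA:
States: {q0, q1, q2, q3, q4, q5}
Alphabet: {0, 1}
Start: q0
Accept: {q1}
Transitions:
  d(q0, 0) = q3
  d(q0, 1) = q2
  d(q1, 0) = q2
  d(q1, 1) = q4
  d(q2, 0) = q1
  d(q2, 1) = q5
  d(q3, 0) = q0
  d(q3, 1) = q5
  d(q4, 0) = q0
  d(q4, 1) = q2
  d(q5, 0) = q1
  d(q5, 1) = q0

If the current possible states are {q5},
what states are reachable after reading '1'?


Apply transition on '1' from each current state:
  d(q5, 1) = q0

{q0}


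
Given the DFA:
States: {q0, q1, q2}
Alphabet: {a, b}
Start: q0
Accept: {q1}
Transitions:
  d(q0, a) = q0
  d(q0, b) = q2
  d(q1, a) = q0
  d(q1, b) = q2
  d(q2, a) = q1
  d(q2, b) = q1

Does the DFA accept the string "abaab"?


Trace: q0 -> q0 -> q2 -> q1 -> q0 -> q2
Final state: q2
Accept states: {q1}

No, rejected (final state q2 is not an accept state)


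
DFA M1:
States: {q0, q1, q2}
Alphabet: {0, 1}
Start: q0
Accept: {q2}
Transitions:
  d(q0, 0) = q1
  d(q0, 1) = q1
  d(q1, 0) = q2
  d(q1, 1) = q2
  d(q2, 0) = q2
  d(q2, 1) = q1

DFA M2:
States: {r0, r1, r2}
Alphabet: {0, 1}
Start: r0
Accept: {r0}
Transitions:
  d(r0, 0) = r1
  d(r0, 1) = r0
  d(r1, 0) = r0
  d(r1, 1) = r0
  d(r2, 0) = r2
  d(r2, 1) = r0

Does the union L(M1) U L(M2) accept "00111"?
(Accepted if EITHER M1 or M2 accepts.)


M1: final=q1 accepted=False
M2: final=r0 accepted=True

Yes, union accepts


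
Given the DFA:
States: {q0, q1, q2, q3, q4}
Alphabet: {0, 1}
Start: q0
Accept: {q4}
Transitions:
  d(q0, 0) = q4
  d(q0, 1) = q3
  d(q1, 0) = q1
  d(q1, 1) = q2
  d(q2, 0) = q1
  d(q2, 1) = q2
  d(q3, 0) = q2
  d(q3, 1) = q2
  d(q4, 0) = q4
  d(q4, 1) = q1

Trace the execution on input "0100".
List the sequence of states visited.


Input: 0100
d(q0, 0) = q4
d(q4, 1) = q1
d(q1, 0) = q1
d(q1, 0) = q1


q0 -> q4 -> q1 -> q1 -> q1


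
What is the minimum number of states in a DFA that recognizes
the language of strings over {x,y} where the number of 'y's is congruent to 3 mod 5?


States track (count of 'y') mod 5.
Need 5 states: one per remainder 0..4; accept = remainder 3.

5


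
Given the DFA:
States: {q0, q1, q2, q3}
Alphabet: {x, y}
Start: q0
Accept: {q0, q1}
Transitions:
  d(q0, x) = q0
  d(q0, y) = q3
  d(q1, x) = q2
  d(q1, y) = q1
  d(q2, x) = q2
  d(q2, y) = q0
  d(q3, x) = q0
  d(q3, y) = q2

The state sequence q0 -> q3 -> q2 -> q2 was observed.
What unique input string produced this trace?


Trace back each transition to find the symbol:
  q0 --[y]--> q3
  q3 --[y]--> q2
  q2 --[x]--> q2

"yyx"


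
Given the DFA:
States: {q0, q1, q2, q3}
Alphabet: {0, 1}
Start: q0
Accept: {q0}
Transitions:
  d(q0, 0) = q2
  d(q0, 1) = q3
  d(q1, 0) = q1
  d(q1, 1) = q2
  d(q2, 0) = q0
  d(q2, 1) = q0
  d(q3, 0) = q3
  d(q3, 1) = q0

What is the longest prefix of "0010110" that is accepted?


Run the DFA, marking each prefix where the state is accepting:
  "" -> q0 [accept]
  "0" -> q2 [reject]
  "00" -> q0 [accept]
  "001" -> q3 [reject]
  "0010" -> q3 [reject]
  "00101" -> q0 [accept]
  "001011" -> q3 [reject]
  "0010110" -> q3 [reject]

"00101"


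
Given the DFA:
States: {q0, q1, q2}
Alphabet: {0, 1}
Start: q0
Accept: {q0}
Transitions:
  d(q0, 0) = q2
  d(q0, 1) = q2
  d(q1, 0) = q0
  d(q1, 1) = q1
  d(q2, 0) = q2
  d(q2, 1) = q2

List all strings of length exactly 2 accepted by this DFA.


All strings of length 2: 4 total
Accepted: 0

None


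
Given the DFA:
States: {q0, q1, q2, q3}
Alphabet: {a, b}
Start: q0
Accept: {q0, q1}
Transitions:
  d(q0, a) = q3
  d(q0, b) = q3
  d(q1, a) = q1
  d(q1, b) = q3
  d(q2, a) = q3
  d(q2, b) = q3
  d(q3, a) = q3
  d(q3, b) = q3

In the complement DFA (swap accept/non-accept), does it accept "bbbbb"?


Trace: q0 -> q3 -> q3 -> q3 -> q3 -> q3
Final: q3
Original accept: {q0, q1}
Complement: q3 is not in original accept

Yes, complement accepts (original rejects)


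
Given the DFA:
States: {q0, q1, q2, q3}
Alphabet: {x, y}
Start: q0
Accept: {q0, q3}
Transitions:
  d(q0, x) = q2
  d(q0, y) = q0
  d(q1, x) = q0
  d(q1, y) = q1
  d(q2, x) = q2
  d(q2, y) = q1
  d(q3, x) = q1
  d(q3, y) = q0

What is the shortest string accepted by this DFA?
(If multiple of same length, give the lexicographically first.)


BFS by string length (lex-first path to each state shown):
  len 0: q0<-""
Found accept state at length 0.

"" (empty string)


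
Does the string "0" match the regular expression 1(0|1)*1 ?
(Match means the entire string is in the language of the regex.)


|string| = 1; first = '0'; last = '0'

No, "0" does not match 1(0|1)*1


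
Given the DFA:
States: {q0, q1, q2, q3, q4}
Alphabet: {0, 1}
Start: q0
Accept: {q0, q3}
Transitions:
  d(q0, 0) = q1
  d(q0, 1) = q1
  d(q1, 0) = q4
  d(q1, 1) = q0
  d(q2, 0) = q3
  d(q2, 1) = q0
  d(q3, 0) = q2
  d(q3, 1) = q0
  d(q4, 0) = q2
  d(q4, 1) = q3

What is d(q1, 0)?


Looking up transition d(q1, 0)

q4


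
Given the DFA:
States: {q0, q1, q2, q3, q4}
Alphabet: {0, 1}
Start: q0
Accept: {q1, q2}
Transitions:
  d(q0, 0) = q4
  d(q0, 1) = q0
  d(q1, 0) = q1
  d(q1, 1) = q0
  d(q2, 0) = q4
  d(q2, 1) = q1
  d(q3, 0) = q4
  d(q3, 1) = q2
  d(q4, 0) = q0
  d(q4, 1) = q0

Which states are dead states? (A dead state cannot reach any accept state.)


Forward reachability from each state:
  q0 -> reaches {q0, q4}, no accept state (dead)
  q1 -> reaches accept state q1 (live)
  q2 -> reaches accept state q1 (live)
  q3 -> reaches accept state q1 (live)
  q4 -> reaches {q0, q4}, no accept state (dead)

{q0, q4}


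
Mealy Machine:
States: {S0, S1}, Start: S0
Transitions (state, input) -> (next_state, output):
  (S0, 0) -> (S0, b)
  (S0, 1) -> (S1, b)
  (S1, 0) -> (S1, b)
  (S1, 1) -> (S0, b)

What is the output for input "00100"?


Step-by-step:
  (S0, 0) -> (S0, b)
  (S0, 0) -> (S0, b)
  (S0, 1) -> (S1, b)
  (S1, 0) -> (S1, b)
  (S1, 0) -> (S1, b)

"bbbbb"


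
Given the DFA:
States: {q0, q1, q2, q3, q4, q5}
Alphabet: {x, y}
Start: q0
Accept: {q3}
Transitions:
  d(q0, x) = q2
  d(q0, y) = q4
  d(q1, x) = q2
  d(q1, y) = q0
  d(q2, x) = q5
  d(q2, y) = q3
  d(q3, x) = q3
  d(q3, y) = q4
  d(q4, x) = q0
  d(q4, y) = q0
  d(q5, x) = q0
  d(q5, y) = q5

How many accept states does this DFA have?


Accept states listed: {q3}
Counting: q3(1)

1


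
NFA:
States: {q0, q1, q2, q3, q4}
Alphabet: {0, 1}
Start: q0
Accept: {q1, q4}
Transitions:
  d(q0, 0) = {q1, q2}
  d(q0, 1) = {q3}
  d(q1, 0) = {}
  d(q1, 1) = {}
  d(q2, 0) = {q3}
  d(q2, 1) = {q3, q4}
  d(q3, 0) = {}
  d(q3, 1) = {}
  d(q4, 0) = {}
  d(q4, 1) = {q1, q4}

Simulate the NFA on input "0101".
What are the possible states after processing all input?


Start: {q0}
  --0--> {q1, q2}
  --1--> {q3, q4}
  --0--> {}
  --1--> {}

{} (empty set, no valid transitions)


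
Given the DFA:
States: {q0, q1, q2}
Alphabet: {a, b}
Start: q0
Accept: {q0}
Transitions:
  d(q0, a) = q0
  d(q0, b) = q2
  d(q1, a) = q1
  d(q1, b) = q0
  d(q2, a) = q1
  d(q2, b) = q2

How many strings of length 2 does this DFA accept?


Enumerating all length-2 strings:
  "aa" -> q0 [accept]
  "ab" -> q2 [reject]
  "ba" -> q1 [reject]
  "bb" -> q2 [reject]

1 out of 4


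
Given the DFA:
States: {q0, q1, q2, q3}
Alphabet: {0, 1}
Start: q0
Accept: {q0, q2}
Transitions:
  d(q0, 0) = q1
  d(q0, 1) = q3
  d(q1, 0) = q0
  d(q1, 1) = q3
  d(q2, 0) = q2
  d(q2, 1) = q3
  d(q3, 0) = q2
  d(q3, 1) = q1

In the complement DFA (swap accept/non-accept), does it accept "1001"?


Trace: q0 -> q3 -> q2 -> q2 -> q3
Final: q3
Original accept: {q0, q2}
Complement: q3 is not in original accept

Yes, complement accepts (original rejects)


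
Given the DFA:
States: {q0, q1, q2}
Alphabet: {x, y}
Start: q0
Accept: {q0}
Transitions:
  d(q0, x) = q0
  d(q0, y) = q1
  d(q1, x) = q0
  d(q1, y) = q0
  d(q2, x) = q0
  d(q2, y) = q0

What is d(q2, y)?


Looking up transition d(q2, y)

q0


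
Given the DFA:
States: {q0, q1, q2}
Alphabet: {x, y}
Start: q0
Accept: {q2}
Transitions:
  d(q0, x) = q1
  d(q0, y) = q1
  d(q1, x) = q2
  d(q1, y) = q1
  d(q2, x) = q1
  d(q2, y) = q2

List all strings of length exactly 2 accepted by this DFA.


All strings of length 2: 4 total
Accepted: 2

"xx", "yx"


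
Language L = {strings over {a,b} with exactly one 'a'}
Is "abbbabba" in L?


count('a') = 3

No, "abbbabba" is not in L


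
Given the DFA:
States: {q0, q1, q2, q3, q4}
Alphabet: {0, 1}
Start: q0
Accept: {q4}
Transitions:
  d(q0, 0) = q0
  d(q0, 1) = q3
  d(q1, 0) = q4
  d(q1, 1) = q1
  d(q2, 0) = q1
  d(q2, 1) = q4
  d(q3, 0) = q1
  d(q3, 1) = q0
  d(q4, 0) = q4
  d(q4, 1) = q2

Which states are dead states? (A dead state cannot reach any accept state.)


Forward reachability from each state:
  q0 -> reaches accept state q4 (live)
  q1 -> reaches accept state q4 (live)
  q2 -> reaches accept state q4 (live)
  q3 -> reaches accept state q4 (live)
  q4 -> reaches accept state q4 (live)

None (all states can reach an accept state)


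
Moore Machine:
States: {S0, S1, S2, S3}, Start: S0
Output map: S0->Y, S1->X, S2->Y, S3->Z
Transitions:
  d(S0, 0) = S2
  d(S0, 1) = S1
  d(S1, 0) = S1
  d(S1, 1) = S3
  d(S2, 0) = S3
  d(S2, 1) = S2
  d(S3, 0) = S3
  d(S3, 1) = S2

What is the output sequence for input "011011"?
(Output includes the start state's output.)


Start: S0 (output Y)
  --0--> S2 (output Y)
  --1--> S2 (output Y)
  --1--> S2 (output Y)
  --0--> S3 (output Z)
  --1--> S2 (output Y)
  --1--> S2 (output Y)

"YYYYZYY"


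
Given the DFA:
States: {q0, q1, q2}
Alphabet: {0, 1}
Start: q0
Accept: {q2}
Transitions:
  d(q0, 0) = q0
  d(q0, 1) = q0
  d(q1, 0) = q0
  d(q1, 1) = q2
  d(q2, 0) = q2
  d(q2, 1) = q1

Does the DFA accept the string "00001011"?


Trace: q0 -> q0 -> q0 -> q0 -> q0 -> q0 -> q0 -> q0 -> q0
Final state: q0
Accept states: {q2}

No, rejected (final state q0 is not an accept state)


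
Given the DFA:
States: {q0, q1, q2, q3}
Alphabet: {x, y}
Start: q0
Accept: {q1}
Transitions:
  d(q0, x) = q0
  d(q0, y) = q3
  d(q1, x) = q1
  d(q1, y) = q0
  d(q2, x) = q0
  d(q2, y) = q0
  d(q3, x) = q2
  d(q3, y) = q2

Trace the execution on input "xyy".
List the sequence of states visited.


Input: xyy
d(q0, x) = q0
d(q0, y) = q3
d(q3, y) = q2


q0 -> q0 -> q3 -> q2


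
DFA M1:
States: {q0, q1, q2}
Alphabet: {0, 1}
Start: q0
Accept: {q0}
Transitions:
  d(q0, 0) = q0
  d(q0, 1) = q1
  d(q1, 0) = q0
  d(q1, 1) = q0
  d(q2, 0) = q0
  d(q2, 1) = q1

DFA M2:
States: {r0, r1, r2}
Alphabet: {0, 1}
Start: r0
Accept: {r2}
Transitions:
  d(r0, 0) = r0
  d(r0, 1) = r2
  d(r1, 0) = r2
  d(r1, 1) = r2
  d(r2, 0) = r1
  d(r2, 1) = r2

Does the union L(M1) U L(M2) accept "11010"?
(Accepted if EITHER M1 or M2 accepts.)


M1: final=q0 accepted=True
M2: final=r1 accepted=False

Yes, union accepts


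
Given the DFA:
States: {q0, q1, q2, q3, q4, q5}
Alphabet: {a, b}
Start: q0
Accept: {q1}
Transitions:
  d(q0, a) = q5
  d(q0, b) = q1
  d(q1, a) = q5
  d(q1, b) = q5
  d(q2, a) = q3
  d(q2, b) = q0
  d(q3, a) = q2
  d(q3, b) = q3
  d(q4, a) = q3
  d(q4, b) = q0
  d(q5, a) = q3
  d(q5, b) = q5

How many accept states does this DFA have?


Accept states listed: {q1}
Counting: q1(1)

1


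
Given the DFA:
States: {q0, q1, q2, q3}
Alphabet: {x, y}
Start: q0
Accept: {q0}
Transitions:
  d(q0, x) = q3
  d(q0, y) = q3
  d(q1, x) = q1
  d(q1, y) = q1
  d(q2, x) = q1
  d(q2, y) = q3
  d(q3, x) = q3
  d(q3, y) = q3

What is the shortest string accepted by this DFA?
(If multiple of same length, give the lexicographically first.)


BFS by string length (lex-first path to each state shown):
  len 0: q0<-""
Found accept state at length 0.

"" (empty string)


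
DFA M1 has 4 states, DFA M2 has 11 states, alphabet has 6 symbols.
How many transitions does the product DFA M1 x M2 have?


Product DFA has 4 * 11 = 44 states.
Each has 6 transitions: 44 * 6 = 264

264


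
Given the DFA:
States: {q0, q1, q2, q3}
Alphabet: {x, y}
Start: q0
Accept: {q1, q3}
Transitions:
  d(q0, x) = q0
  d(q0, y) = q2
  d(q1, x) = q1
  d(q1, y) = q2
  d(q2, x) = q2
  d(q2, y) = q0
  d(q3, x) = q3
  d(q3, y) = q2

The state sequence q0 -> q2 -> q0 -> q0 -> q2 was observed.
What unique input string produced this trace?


Trace back each transition to find the symbol:
  q0 --[y]--> q2
  q2 --[y]--> q0
  q0 --[x]--> q0
  q0 --[y]--> q2

"yyxy"


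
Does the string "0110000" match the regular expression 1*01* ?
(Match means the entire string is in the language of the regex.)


|string| = 7; first = '0'; last = '0'

No, "0110000" does not match 1*01*


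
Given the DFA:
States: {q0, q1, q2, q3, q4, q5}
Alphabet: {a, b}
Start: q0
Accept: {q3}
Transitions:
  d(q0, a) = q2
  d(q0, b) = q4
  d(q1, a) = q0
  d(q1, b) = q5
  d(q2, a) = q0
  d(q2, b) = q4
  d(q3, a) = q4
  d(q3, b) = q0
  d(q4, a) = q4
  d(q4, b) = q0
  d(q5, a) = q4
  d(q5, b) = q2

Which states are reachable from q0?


BFS from q0:
  layer 0: {q0}
  layer 1: {q2, q4}

{q0, q2, q4}
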